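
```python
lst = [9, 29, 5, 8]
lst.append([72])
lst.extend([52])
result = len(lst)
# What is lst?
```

After line 1: lst = [9, 29, 5, 8]
After line 2 (append adds [72] as single element): lst = [9, 29, 5, 8, [72]]
After line 3 (extend unpacks [52], adds 52): lst = [9, 29, 5, 8, [72], 52]
After line 4: result = len(lst) = 6

[9, 29, 5, 8, [72], 52]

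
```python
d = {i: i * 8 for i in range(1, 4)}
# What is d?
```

{1: 8, 2: 16, 3: 24}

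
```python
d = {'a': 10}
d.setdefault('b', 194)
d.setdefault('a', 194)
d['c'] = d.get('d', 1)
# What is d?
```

After line 1: d = {'a': 10}
After line 2 (setdefault adds 'b'=194): d = {'a': 10, 'b': 194}
After line 3 (setdefault 'a' no-op, already exists): d = {'a': 10, 'b': 194}
After line 4 (get('d', 1) returns default since 'd' not in d): d = {'a': 10, 'b': 194, 'c': 1}

{'a': 10, 'b': 194, 'c': 1}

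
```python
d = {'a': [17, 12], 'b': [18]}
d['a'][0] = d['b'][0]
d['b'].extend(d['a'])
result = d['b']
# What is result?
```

After line 1: d = {'a': [17, 12], 'b': [18]}
After line 2 (a[0] = b[0] = 18): d = {'a': [18, 12], 'b': [18]}
After line 3 (b.extend(a) appends [18, 12]): d = {'a': [18, 12], 'b': [18, 18, 12]}
After line 4: result = d['b'] = [18, 18, 12]

[18, 18, 12]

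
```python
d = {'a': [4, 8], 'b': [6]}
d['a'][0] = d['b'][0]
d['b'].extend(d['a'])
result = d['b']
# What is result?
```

After line 1: d = {'a': [4, 8], 'b': [6]}
After line 2 (a[0] = b[0] = 6): d = {'a': [6, 8], 'b': [6]}
After line 3 (b.extend(a) appends [6, 8]): d = {'a': [6, 8], 'b': [6, 6, 8]}
After line 4: result = d['b'] = [6, 6, 8]

[6, 6, 8]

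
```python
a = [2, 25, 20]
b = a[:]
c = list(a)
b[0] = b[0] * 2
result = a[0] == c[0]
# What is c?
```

After line 1: a = [2, 25, 20]
After line 2 (b = a[:], copy): a = [2, 25, 20], b = [2, 25, 20]
After line 3 (c = list(a) is a copy, new object): c = [2, 25, 20]
After line 4 (b[0] = 2 * 2 = 4; only b mutates (copy)): a = [2, 25, 20], b = [4, 25, 20], c = [2, 25, 20]
After line 5 (a[0] = 2, c[0] = 2; result = True)

[2, 25, 20]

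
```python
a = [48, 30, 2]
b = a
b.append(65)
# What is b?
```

After line 1: a = [48, 30, 2]
After line 2 (b = a is an alias, same object): a = [48, 30, 2], b = [48, 30, 2]
After line 3 (b.append mutates the shared list): a = [48, 30, 2, 65], b = [48, 30, 2, 65]

[48, 30, 2, 65]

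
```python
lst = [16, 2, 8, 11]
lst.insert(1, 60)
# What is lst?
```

[16, 60, 2, 8, 11]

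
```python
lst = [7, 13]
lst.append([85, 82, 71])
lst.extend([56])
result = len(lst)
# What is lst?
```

After line 1: lst = [7, 13]
After line 2 (append adds [85, 82, 71] as single element): lst = [7, 13, [85, 82, 71]]
After line 3 (extend unpacks [56], adds 56): lst = [7, 13, [85, 82, 71], 56]
After line 4: result = len(lst) = 4

[7, 13, [85, 82, 71], 56]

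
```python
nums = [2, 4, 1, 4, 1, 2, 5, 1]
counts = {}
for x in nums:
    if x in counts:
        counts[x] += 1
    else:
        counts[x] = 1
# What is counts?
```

Initial: counts = {}, nums = [2, 4, 1, 4, 1, 2, 5, 1]
See 2: counts = {2: 1}
See 4: counts = {2: 1, 4: 1}
See 1: counts = {2: 1, 4: 1, 1: 1}
See 4: counts = {2: 1, 4: 2, 1: 1}
See 1: counts = {2: 1, 4: 2, 1: 2}
See 2: counts = {2: 2, 4: 2, 1: 2}
See 5: counts = {2: 2, 4: 2, 1: 2, 5: 1}
See 1: counts = {2: 2, 4: 2, 1: 3, 5: 1}

{2: 2, 4: 2, 1: 3, 5: 1}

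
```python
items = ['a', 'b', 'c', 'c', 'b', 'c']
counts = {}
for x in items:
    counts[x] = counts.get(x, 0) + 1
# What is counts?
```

Initial: counts = {}, items = ['a', 'b', 'c', 'c', 'b', 'c']
See 'a': counts = {'a': 1}
See 'b': counts = {'a': 1, 'b': 1}
See 'c': counts = {'a': 1, 'b': 1, 'c': 1}
See 'c': counts = {'a': 1, 'b': 1, 'c': 2}
See 'b': counts = {'a': 1, 'b': 2, 'c': 2}
See 'c': counts = {'a': 1, 'b': 2, 'c': 3}

{'a': 1, 'b': 2, 'c': 3}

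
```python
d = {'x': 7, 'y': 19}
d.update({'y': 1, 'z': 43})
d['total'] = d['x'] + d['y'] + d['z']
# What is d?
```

After line 1: d = {'x': 7, 'y': 19}
After line 2 (y overwritten, z added): d = {'x': 7, 'y': 1, 'z': 43}
After line 3 (total = 7 + 1 + 43 = 51): d = {'x': 7, 'y': 1, 'z': 43, 'total': 51}

{'x': 7, 'y': 1, 'z': 43, 'total': 51}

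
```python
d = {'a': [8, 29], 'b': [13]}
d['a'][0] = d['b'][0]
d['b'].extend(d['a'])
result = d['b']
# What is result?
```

After line 1: d = {'a': [8, 29], 'b': [13]}
After line 2 (a[0] = b[0] = 13): d = {'a': [13, 29], 'b': [13]}
After line 3 (b.extend(a) appends [13, 29]): d = {'a': [13, 29], 'b': [13, 13, 29]}
After line 4: result = d['b'] = [13, 13, 29]

[13, 13, 29]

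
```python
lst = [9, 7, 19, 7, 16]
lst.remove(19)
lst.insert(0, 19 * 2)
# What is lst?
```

After line 1: lst = [9, 7, 19, 7, 16]
After line 2 (remove first 19): lst = [9, 7, 7, 16]
After line 3 (insert 38 at index 0): lst = [38, 9, 7, 7, 16]

[38, 9, 7, 7, 16]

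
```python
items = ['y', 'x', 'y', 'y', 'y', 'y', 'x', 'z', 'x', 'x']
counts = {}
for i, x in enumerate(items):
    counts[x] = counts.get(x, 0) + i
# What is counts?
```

Initial: counts = {}, items = ['y', 'x', 'y', 'y', 'y', 'y', 'x', 'z', 'x', 'x']
i=0, x='y': counts = {'y': 0}
i=1, x='x': counts = {'y': 0, 'x': 1}
i=2, x='y': counts = {'y': 2, 'x': 1}
i=3, x='y': counts = {'y': 5, 'x': 1}
i=4, x='y': counts = {'y': 9, 'x': 1}
i=5, x='y': counts = {'y': 14, 'x': 1}
i=6, x='x': counts = {'y': 14, 'x': 7}
i=7, x='z': counts = {'y': 14, 'x': 7, 'z': 7}
i=8, x='x': counts = {'y': 14, 'x': 15, 'z': 7}
i=9, x='x': counts = {'y': 14, 'x': 24, 'z': 7}

{'y': 14, 'x': 24, 'z': 7}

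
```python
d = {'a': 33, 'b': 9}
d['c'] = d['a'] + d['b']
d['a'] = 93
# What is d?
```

After line 1: d = {'a': 33, 'b': 9}
After line 2 (d['c'] = 33 + 9): d = {'a': 33, 'b': 9, 'c': 42}
After line 3: d = {'a': 93, 'b': 9, 'c': 42}

{'a': 93, 'b': 9, 'c': 42}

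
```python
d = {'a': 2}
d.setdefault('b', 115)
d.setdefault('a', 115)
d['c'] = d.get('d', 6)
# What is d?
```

After line 1: d = {'a': 2}
After line 2 (setdefault adds 'b'=115): d = {'a': 2, 'b': 115}
After line 3 (setdefault 'a' no-op, already exists): d = {'a': 2, 'b': 115}
After line 4 (get('d', 6) returns default since 'd' not in d): d = {'a': 2, 'b': 115, 'c': 6}

{'a': 2, 'b': 115, 'c': 6}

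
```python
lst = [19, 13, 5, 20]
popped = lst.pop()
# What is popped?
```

20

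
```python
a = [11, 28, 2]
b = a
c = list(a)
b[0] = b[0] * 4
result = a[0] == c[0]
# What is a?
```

After line 1: a = [11, 28, 2]
After line 2 (b = a, alias): a = [11, 28, 2], b = [11, 28, 2]
After line 3 (c = list(a) is a copy, new object): c = [11, 28, 2]
After line 4 (b[0] = 11 * 4 = 44; mutates shared a/b): a = b = [44, 28, 2], c = [11, 28, 2]
After line 5 (a[0] = 44, c[0] = 11; result = False)

[44, 28, 2]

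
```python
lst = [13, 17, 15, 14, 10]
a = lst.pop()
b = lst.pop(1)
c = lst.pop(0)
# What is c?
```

After line 1: lst = [13, 17, 15, 14, 10]
After line 2 (pop() -> a = 10): lst = [13, 17, 15, 14]
After line 3 (pop(1) -> b = 17): lst = [13, 15, 14]
After line 4 (pop(0) -> c = 13): lst = [15, 14]

13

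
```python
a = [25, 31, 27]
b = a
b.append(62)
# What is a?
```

After line 1: a = [25, 31, 27]
After line 2 (b = a is an alias, same object): a = [25, 31, 27], b = [25, 31, 27]
After line 3 (b.append mutates the shared list): a = [25, 31, 27, 62], b = [25, 31, 27, 62]

[25, 31, 27, 62]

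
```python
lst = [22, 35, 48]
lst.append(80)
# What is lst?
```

[22, 35, 48, 80]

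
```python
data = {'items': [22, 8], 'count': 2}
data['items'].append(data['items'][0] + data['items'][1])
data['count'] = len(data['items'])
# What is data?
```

After line 1: data = {'items': [22, 8], 'count': 2}
After line 2 (append 22 + 8 = 30): data = {'items': [22, 8, 30], 'count': 2}
After line 3 (count = len(items) = 3): data = {'items': [22, 8, 30], 'count': 3}

{'items': [22, 8, 30], 'count': 3}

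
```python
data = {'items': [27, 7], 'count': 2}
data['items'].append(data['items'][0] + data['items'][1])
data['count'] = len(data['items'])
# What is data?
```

After line 1: data = {'items': [27, 7], 'count': 2}
After line 2 (append 27 + 7 = 34): data = {'items': [27, 7, 34], 'count': 2}
After line 3 (count = len(items) = 3): data = {'items': [27, 7, 34], 'count': 3}

{'items': [27, 7, 34], 'count': 3}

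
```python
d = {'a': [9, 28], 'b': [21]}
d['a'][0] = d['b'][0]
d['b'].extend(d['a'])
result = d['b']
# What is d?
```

After line 1: d = {'a': [9, 28], 'b': [21]}
After line 2 (a[0] = b[0] = 21): d = {'a': [21, 28], 'b': [21]}
After line 3 (b.extend(a) appends [21, 28]): d = {'a': [21, 28], 'b': [21, 21, 28]}
After line 4: result = d['b'] = [21, 21, 28]

{'a': [21, 28], 'b': [21, 21, 28]}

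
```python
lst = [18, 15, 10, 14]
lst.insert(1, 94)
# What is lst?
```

[18, 94, 15, 10, 14]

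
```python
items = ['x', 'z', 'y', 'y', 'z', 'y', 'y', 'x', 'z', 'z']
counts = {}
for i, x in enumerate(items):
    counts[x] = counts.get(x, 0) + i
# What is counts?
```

Initial: counts = {}, items = ['x', 'z', 'y', 'y', 'z', 'y', 'y', 'x', 'z', 'z']
i=0, x='x': counts = {'x': 0}
i=1, x='z': counts = {'x': 0, 'z': 1}
i=2, x='y': counts = {'x': 0, 'z': 1, 'y': 2}
i=3, x='y': counts = {'x': 0, 'z': 1, 'y': 5}
i=4, x='z': counts = {'x': 0, 'z': 5, 'y': 5}
i=5, x='y': counts = {'x': 0, 'z': 5, 'y': 10}
i=6, x='y': counts = {'x': 0, 'z': 5, 'y': 16}
i=7, x='x': counts = {'x': 7, 'z': 5, 'y': 16}
i=8, x='z': counts = {'x': 7, 'z': 13, 'y': 16}
i=9, x='z': counts = {'x': 7, 'z': 22, 'y': 16}

{'x': 7, 'z': 22, 'y': 16}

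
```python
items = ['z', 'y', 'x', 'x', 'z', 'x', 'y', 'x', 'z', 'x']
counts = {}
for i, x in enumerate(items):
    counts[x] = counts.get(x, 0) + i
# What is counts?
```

Initial: counts = {}, items = ['z', 'y', 'x', 'x', 'z', 'x', 'y', 'x', 'z', 'x']
i=0, x='z': counts = {'z': 0}
i=1, x='y': counts = {'z': 0, 'y': 1}
i=2, x='x': counts = {'z': 0, 'y': 1, 'x': 2}
i=3, x='x': counts = {'z': 0, 'y': 1, 'x': 5}
i=4, x='z': counts = {'z': 4, 'y': 1, 'x': 5}
i=5, x='x': counts = {'z': 4, 'y': 1, 'x': 10}
i=6, x='y': counts = {'z': 4, 'y': 7, 'x': 10}
i=7, x='x': counts = {'z': 4, 'y': 7, 'x': 17}
i=8, x='z': counts = {'z': 12, 'y': 7, 'x': 17}
i=9, x='x': counts = {'z': 12, 'y': 7, 'x': 26}

{'z': 12, 'y': 7, 'x': 26}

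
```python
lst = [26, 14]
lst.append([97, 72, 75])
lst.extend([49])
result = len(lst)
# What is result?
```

After line 1: lst = [26, 14]
After line 2 (append adds [97, 72, 75] as single element): lst = [26, 14, [97, 72, 75]]
After line 3 (extend unpacks [49], adds 49): lst = [26, 14, [97, 72, 75], 49]
After line 4: result = len(lst) = 4

4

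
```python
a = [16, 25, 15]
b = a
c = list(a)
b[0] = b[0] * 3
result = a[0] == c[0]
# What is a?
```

After line 1: a = [16, 25, 15]
After line 2 (b = a, alias): a = [16, 25, 15], b = [16, 25, 15]
After line 3 (c = list(a) is a copy, new object): c = [16, 25, 15]
After line 4 (b[0] = 16 * 3 = 48; mutates shared a/b): a = b = [48, 25, 15], c = [16, 25, 15]
After line 5 (a[0] = 48, c[0] = 16; result = False)

[48, 25, 15]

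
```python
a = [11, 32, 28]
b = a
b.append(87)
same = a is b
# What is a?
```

After line 1: a = [11, 32, 28]
After line 2 (b = a is an alias, same object): a = [11, 32, 28], b = [11, 32, 28]
After line 3 (b.append mutates the shared list): a = [11, 32, 28, 87], b = [11, 32, 28, 87]
After line 4 (same = a is b; same object -> True): same = True

[11, 32, 28, 87]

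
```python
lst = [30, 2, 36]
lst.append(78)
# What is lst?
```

[30, 2, 36, 78]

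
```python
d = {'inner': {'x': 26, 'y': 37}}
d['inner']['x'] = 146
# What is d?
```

After line 1: d = {'inner': {'x': 26, 'y': 37}}
After line 2 (inner x overwritten): d = {'inner': {'x': 146, 'y': 37}}

{'inner': {'x': 146, 'y': 37}}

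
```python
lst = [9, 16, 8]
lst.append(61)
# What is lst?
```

[9, 16, 8, 61]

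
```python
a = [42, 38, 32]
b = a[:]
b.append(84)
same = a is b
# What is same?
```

After line 1: a = [42, 38, 32]
After line 2 (b = a[:] is a shallow copy, new object): a = [42, 38, 32], b = [42, 38, 32]
After line 3 (append only mutates b): a = [42, 38, 32], b = [42, 38, 32, 84]
After line 4 (same = a is b; different objects -> False): same = False

False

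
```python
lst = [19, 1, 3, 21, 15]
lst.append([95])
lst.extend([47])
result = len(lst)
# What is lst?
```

After line 1: lst = [19, 1, 3, 21, 15]
After line 2 (append adds [95] as single element): lst = [19, 1, 3, 21, 15, [95]]
After line 3 (extend unpacks [47], adds 47): lst = [19, 1, 3, 21, 15, [95], 47]
After line 4: result = len(lst) = 7

[19, 1, 3, 21, 15, [95], 47]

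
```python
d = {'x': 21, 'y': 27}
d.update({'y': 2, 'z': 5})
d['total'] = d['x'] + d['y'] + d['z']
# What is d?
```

After line 1: d = {'x': 21, 'y': 27}
After line 2 (y overwritten, z added): d = {'x': 21, 'y': 2, 'z': 5}
After line 3 (total = 21 + 2 + 5 = 28): d = {'x': 21, 'y': 2, 'z': 5, 'total': 28}

{'x': 21, 'y': 2, 'z': 5, 'total': 28}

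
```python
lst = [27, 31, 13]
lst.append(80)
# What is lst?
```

[27, 31, 13, 80]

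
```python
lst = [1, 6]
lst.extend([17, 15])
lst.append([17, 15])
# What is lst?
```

After line 1: lst = [1, 6]
After line 2 (extend unpacks [17, 15]): lst = [1, 6, 17, 15]
After line 3 (append adds [17, 15] as single element): lst = [1, 6, 17, 15, [17, 15]]

[1, 6, 17, 15, [17, 15]]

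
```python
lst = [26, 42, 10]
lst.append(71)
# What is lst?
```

[26, 42, 10, 71]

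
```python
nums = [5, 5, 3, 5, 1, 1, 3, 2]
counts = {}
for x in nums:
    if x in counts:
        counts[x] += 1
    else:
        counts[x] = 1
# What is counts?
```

Initial: counts = {}, nums = [5, 5, 3, 5, 1, 1, 3, 2]
See 5: counts = {5: 1}
See 5: counts = {5: 2}
See 3: counts = {5: 2, 3: 1}
See 5: counts = {5: 3, 3: 1}
See 1: counts = {5: 3, 3: 1, 1: 1}
See 1: counts = {5: 3, 3: 1, 1: 2}
See 3: counts = {5: 3, 3: 2, 1: 2}
See 2: counts = {5: 3, 3: 2, 1: 2, 2: 1}

{5: 3, 3: 2, 1: 2, 2: 1}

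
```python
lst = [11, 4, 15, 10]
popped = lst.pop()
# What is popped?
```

10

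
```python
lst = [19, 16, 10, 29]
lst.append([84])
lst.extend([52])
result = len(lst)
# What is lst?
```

After line 1: lst = [19, 16, 10, 29]
After line 2 (append adds [84] as single element): lst = [19, 16, 10, 29, [84]]
After line 3 (extend unpacks [52], adds 52): lst = [19, 16, 10, 29, [84], 52]
After line 4: result = len(lst) = 6

[19, 16, 10, 29, [84], 52]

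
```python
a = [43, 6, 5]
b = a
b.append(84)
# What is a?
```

After line 1: a = [43, 6, 5]
After line 2 (b = a is an alias, same object): a = [43, 6, 5], b = [43, 6, 5]
After line 3 (b.append mutates the shared list): a = [43, 6, 5, 84], b = [43, 6, 5, 84]

[43, 6, 5, 84]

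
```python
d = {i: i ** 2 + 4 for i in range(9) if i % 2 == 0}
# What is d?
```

{0: 4, 2: 8, 4: 20, 6: 40, 8: 68}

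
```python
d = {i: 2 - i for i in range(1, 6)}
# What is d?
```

{1: 1, 2: 0, 3: -1, 4: -2, 5: -3}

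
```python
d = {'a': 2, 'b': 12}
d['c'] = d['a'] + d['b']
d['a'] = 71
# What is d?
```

After line 1: d = {'a': 2, 'b': 12}
After line 2 (d['c'] = 2 + 12): d = {'a': 2, 'b': 12, 'c': 14}
After line 3: d = {'a': 71, 'b': 12, 'c': 14}

{'a': 71, 'b': 12, 'c': 14}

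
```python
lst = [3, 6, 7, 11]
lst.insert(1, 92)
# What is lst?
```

[3, 92, 6, 7, 11]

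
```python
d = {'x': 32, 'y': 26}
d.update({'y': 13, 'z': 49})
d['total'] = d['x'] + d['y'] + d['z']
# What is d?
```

After line 1: d = {'x': 32, 'y': 26}
After line 2 (y overwritten, z added): d = {'x': 32, 'y': 13, 'z': 49}
After line 3 (total = 32 + 13 + 49 = 94): d = {'x': 32, 'y': 13, 'z': 49, 'total': 94}

{'x': 32, 'y': 13, 'z': 49, 'total': 94}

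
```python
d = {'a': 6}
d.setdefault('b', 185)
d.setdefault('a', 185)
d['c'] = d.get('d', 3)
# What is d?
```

After line 1: d = {'a': 6}
After line 2 (setdefault adds 'b'=185): d = {'a': 6, 'b': 185}
After line 3 (setdefault 'a' no-op, already exists): d = {'a': 6, 'b': 185}
After line 4 (get('d', 3) returns default since 'd' not in d): d = {'a': 6, 'b': 185, 'c': 3}

{'a': 6, 'b': 185, 'c': 3}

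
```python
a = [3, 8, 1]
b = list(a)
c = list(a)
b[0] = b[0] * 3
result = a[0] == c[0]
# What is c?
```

After line 1: a = [3, 8, 1]
After line 2 (b = list(a), copy): a = [3, 8, 1], b = [3, 8, 1]
After line 3 (c = list(a) is a copy, new object): c = [3, 8, 1]
After line 4 (b[0] = 3 * 3 = 9; only b mutates (copy)): a = [3, 8, 1], b = [9, 8, 1], c = [3, 8, 1]
After line 5 (a[0] = 3, c[0] = 3; result = True)

[3, 8, 1]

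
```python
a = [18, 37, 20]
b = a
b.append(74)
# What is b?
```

After line 1: a = [18, 37, 20]
After line 2 (b = a is an alias, same object): a = [18, 37, 20], b = [18, 37, 20]
After line 3 (b.append mutates the shared list): a = [18, 37, 20, 74], b = [18, 37, 20, 74]

[18, 37, 20, 74]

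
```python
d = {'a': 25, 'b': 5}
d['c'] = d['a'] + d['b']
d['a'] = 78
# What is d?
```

After line 1: d = {'a': 25, 'b': 5}
After line 2 (d['c'] = 25 + 5): d = {'a': 25, 'b': 5, 'c': 30}
After line 3: d = {'a': 78, 'b': 5, 'c': 30}

{'a': 78, 'b': 5, 'c': 30}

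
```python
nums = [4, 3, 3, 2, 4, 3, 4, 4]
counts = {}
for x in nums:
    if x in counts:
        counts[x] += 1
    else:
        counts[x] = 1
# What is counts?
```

Initial: counts = {}, nums = [4, 3, 3, 2, 4, 3, 4, 4]
See 4: counts = {4: 1}
See 3: counts = {4: 1, 3: 1}
See 3: counts = {4: 1, 3: 2}
See 2: counts = {4: 1, 3: 2, 2: 1}
See 4: counts = {4: 2, 3: 2, 2: 1}
See 3: counts = {4: 2, 3: 3, 2: 1}
See 4: counts = {4: 3, 3: 3, 2: 1}
See 4: counts = {4: 4, 3: 3, 2: 1}

{4: 4, 3: 3, 2: 1}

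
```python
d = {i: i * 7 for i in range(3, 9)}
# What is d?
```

{3: 21, 4: 28, 5: 35, 6: 42, 7: 49, 8: 56}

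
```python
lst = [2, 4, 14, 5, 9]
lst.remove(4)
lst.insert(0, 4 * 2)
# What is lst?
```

After line 1: lst = [2, 4, 14, 5, 9]
After line 2 (remove first 4): lst = [2, 14, 5, 9]
After line 3 (insert 8 at index 0): lst = [8, 2, 14, 5, 9]

[8, 2, 14, 5, 9]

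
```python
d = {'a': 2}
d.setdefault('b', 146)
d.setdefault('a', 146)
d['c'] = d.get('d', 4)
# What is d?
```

After line 1: d = {'a': 2}
After line 2 (setdefault adds 'b'=146): d = {'a': 2, 'b': 146}
After line 3 (setdefault 'a' no-op, already exists): d = {'a': 2, 'b': 146}
After line 4 (get('d', 4) returns default since 'd' not in d): d = {'a': 2, 'b': 146, 'c': 4}

{'a': 2, 'b': 146, 'c': 4}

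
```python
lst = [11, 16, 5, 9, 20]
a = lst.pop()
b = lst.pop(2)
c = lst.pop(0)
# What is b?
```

After line 1: lst = [11, 16, 5, 9, 20]
After line 2 (pop() -> a = 20): lst = [11, 16, 5, 9]
After line 3 (pop(2) -> b = 5): lst = [11, 16, 9]
After line 4 (pop(0) -> c = 11): lst = [16, 9]

5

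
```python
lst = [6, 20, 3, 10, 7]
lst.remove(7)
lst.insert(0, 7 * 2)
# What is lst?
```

After line 1: lst = [6, 20, 3, 10, 7]
After line 2 (remove first 7): lst = [6, 20, 3, 10]
After line 3 (insert 14 at index 0): lst = [14, 6, 20, 3, 10]

[14, 6, 20, 3, 10]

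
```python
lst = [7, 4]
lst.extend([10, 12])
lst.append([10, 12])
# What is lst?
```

After line 1: lst = [7, 4]
After line 2 (extend unpacks [10, 12]): lst = [7, 4, 10, 12]
After line 3 (append adds [10, 12] as single element): lst = [7, 4, 10, 12, [10, 12]]

[7, 4, 10, 12, [10, 12]]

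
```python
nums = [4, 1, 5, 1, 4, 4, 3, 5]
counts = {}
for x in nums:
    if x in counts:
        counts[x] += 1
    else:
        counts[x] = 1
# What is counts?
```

Initial: counts = {}, nums = [4, 1, 5, 1, 4, 4, 3, 5]
See 4: counts = {4: 1}
See 1: counts = {4: 1, 1: 1}
See 5: counts = {4: 1, 1: 1, 5: 1}
See 1: counts = {4: 1, 1: 2, 5: 1}
See 4: counts = {4: 2, 1: 2, 5: 1}
See 4: counts = {4: 3, 1: 2, 5: 1}
See 3: counts = {4: 3, 1: 2, 5: 1, 3: 1}
See 5: counts = {4: 3, 1: 2, 5: 2, 3: 1}

{4: 3, 1: 2, 5: 2, 3: 1}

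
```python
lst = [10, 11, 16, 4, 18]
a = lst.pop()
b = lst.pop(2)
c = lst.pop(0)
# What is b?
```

After line 1: lst = [10, 11, 16, 4, 18]
After line 2 (pop() -> a = 18): lst = [10, 11, 16, 4]
After line 3 (pop(2) -> b = 16): lst = [10, 11, 4]
After line 4 (pop(0) -> c = 10): lst = [11, 4]

16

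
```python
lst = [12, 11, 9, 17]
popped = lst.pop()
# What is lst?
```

[12, 11, 9]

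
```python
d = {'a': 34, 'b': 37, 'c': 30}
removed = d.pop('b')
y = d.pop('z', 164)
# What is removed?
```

After line 1: d = {'a': 34, 'b': 37, 'c': 30}
After line 2 (pop 'b' returns 37): d = {'a': 34, 'c': 30}, removed = 37
After line 3 (pop 'z' missing, returns default 164): d = {'a': 34, 'c': 30}, y = 164

37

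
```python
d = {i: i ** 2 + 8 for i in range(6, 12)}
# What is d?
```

{6: 44, 7: 57, 8: 72, 9: 89, 10: 108, 11: 129}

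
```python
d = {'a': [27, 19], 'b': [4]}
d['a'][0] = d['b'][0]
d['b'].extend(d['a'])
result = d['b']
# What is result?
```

After line 1: d = {'a': [27, 19], 'b': [4]}
After line 2 (a[0] = b[0] = 4): d = {'a': [4, 19], 'b': [4]}
After line 3 (b.extend(a) appends [4, 19]): d = {'a': [4, 19], 'b': [4, 4, 19]}
After line 4: result = d['b'] = [4, 4, 19]

[4, 4, 19]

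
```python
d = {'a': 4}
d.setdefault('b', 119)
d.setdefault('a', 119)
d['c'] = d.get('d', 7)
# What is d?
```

After line 1: d = {'a': 4}
After line 2 (setdefault adds 'b'=119): d = {'a': 4, 'b': 119}
After line 3 (setdefault 'a' no-op, already exists): d = {'a': 4, 'b': 119}
After line 4 (get('d', 7) returns default since 'd' not in d): d = {'a': 4, 'b': 119, 'c': 7}

{'a': 4, 'b': 119, 'c': 7}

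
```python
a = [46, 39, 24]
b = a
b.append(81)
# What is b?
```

After line 1: a = [46, 39, 24]
After line 2 (b = a is an alias, same object): a = [46, 39, 24], b = [46, 39, 24]
After line 3 (b.append mutates the shared list): a = [46, 39, 24, 81], b = [46, 39, 24, 81]

[46, 39, 24, 81]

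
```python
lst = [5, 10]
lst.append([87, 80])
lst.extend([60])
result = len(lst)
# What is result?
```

After line 1: lst = [5, 10]
After line 2 (append adds [87, 80] as single element): lst = [5, 10, [87, 80]]
After line 3 (extend unpacks [60], adds 60): lst = [5, 10, [87, 80], 60]
After line 4: result = len(lst) = 4

4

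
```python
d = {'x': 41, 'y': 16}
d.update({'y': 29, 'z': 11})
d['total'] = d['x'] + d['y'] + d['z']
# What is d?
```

After line 1: d = {'x': 41, 'y': 16}
After line 2 (y overwritten, z added): d = {'x': 41, 'y': 29, 'z': 11}
After line 3 (total = 41 + 29 + 11 = 81): d = {'x': 41, 'y': 29, 'z': 11, 'total': 81}

{'x': 41, 'y': 29, 'z': 11, 'total': 81}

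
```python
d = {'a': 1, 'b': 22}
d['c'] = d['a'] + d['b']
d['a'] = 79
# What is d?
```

After line 1: d = {'a': 1, 'b': 22}
After line 2 (d['c'] = 1 + 22): d = {'a': 1, 'b': 22, 'c': 23}
After line 3: d = {'a': 79, 'b': 22, 'c': 23}

{'a': 79, 'b': 22, 'c': 23}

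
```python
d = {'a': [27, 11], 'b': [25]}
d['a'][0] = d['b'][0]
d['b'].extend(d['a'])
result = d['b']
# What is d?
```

After line 1: d = {'a': [27, 11], 'b': [25]}
After line 2 (a[0] = b[0] = 25): d = {'a': [25, 11], 'b': [25]}
After line 3 (b.extend(a) appends [25, 11]): d = {'a': [25, 11], 'b': [25, 25, 11]}
After line 4: result = d['b'] = [25, 25, 11]

{'a': [25, 11], 'b': [25, 25, 11]}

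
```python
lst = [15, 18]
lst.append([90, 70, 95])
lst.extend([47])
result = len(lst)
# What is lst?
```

After line 1: lst = [15, 18]
After line 2 (append adds [90, 70, 95] as single element): lst = [15, 18, [90, 70, 95]]
After line 3 (extend unpacks [47], adds 47): lst = [15, 18, [90, 70, 95], 47]
After line 4: result = len(lst) = 4

[15, 18, [90, 70, 95], 47]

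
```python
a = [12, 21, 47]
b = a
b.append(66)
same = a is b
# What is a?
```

After line 1: a = [12, 21, 47]
After line 2 (b = a is an alias, same object): a = [12, 21, 47], b = [12, 21, 47]
After line 3 (b.append mutates the shared list): a = [12, 21, 47, 66], b = [12, 21, 47, 66]
After line 4 (same = a is b; same object -> True): same = True

[12, 21, 47, 66]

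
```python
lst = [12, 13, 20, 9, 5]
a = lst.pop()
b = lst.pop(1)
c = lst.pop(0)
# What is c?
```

After line 1: lst = [12, 13, 20, 9, 5]
After line 2 (pop() -> a = 5): lst = [12, 13, 20, 9]
After line 3 (pop(1) -> b = 13): lst = [12, 20, 9]
After line 4 (pop(0) -> c = 12): lst = [20, 9]

12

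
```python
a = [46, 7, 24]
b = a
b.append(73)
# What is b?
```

After line 1: a = [46, 7, 24]
After line 2 (b = a is an alias, same object): a = [46, 7, 24], b = [46, 7, 24]
After line 3 (b.append mutates the shared list): a = [46, 7, 24, 73], b = [46, 7, 24, 73]

[46, 7, 24, 73]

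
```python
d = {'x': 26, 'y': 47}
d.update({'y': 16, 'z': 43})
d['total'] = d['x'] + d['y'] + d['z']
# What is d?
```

After line 1: d = {'x': 26, 'y': 47}
After line 2 (y overwritten, z added): d = {'x': 26, 'y': 16, 'z': 43}
After line 3 (total = 26 + 16 + 43 = 85): d = {'x': 26, 'y': 16, 'z': 43, 'total': 85}

{'x': 26, 'y': 16, 'z': 43, 'total': 85}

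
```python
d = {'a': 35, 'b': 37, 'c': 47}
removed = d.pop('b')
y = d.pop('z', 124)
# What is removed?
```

After line 1: d = {'a': 35, 'b': 37, 'c': 47}
After line 2 (pop 'b' returns 37): d = {'a': 35, 'c': 47}, removed = 37
After line 3 (pop 'z' missing, returns default 124): d = {'a': 35, 'c': 47}, y = 124

37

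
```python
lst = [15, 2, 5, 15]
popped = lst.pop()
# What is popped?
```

15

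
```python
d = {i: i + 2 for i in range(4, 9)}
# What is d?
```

{4: 6, 5: 7, 6: 8, 7: 9, 8: 10}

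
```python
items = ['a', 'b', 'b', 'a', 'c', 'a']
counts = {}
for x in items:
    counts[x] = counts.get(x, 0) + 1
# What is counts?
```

Initial: counts = {}, items = ['a', 'b', 'b', 'a', 'c', 'a']
See 'a': counts = {'a': 1}
See 'b': counts = {'a': 1, 'b': 1}
See 'b': counts = {'a': 1, 'b': 2}
See 'a': counts = {'a': 2, 'b': 2}
See 'c': counts = {'a': 2, 'b': 2, 'c': 1}
See 'a': counts = {'a': 3, 'b': 2, 'c': 1}

{'a': 3, 'b': 2, 'c': 1}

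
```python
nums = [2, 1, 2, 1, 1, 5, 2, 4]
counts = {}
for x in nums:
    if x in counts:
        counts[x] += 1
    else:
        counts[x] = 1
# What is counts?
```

Initial: counts = {}, nums = [2, 1, 2, 1, 1, 5, 2, 4]
See 2: counts = {2: 1}
See 1: counts = {2: 1, 1: 1}
See 2: counts = {2: 2, 1: 1}
See 1: counts = {2: 2, 1: 2}
See 1: counts = {2: 2, 1: 3}
See 5: counts = {2: 2, 1: 3, 5: 1}
See 2: counts = {2: 3, 1: 3, 5: 1}
See 4: counts = {2: 3, 1: 3, 5: 1, 4: 1}

{2: 3, 1: 3, 5: 1, 4: 1}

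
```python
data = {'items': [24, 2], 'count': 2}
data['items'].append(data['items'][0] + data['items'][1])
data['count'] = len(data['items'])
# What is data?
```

After line 1: data = {'items': [24, 2], 'count': 2}
After line 2 (append 24 + 2 = 26): data = {'items': [24, 2, 26], 'count': 2}
After line 3 (count = len(items) = 3): data = {'items': [24, 2, 26], 'count': 3}

{'items': [24, 2, 26], 'count': 3}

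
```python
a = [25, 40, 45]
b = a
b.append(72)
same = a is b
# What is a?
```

After line 1: a = [25, 40, 45]
After line 2 (b = a is an alias, same object): a = [25, 40, 45], b = [25, 40, 45]
After line 3 (b.append mutates the shared list): a = [25, 40, 45, 72], b = [25, 40, 45, 72]
After line 4 (same = a is b; same object -> True): same = True

[25, 40, 45, 72]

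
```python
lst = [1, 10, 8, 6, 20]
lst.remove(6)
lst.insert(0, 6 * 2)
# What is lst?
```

After line 1: lst = [1, 10, 8, 6, 20]
After line 2 (remove first 6): lst = [1, 10, 8, 20]
After line 3 (insert 12 at index 0): lst = [12, 1, 10, 8, 20]

[12, 1, 10, 8, 20]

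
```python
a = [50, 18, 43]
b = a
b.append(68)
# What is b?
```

After line 1: a = [50, 18, 43]
After line 2 (b = a is an alias, same object): a = [50, 18, 43], b = [50, 18, 43]
After line 3 (b.append mutates the shared list): a = [50, 18, 43, 68], b = [50, 18, 43, 68]

[50, 18, 43, 68]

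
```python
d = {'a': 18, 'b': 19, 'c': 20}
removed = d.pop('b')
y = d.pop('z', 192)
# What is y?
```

After line 1: d = {'a': 18, 'b': 19, 'c': 20}
After line 2 (pop 'b' returns 19): d = {'a': 18, 'c': 20}, removed = 19
After line 3 (pop 'z' missing, returns default 192): d = {'a': 18, 'c': 20}, y = 192

192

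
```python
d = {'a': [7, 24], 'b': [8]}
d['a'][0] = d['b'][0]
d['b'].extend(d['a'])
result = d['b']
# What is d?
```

After line 1: d = {'a': [7, 24], 'b': [8]}
After line 2 (a[0] = b[0] = 8): d = {'a': [8, 24], 'b': [8]}
After line 3 (b.extend(a) appends [8, 24]): d = {'a': [8, 24], 'b': [8, 8, 24]}
After line 4: result = d['b'] = [8, 8, 24]

{'a': [8, 24], 'b': [8, 8, 24]}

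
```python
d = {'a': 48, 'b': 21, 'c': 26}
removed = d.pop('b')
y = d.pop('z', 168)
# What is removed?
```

After line 1: d = {'a': 48, 'b': 21, 'c': 26}
After line 2 (pop 'b' returns 21): d = {'a': 48, 'c': 26}, removed = 21
After line 3 (pop 'z' missing, returns default 168): d = {'a': 48, 'c': 26}, y = 168

21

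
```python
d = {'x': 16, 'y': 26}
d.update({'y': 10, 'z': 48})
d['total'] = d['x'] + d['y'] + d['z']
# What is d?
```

After line 1: d = {'x': 16, 'y': 26}
After line 2 (y overwritten, z added): d = {'x': 16, 'y': 10, 'z': 48}
After line 3 (total = 16 + 10 + 48 = 74): d = {'x': 16, 'y': 10, 'z': 48, 'total': 74}

{'x': 16, 'y': 10, 'z': 48, 'total': 74}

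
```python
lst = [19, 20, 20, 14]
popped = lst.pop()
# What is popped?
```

14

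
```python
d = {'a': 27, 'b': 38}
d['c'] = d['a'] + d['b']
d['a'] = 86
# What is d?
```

After line 1: d = {'a': 27, 'b': 38}
After line 2 (d['c'] = 27 + 38): d = {'a': 27, 'b': 38, 'c': 65}
After line 3: d = {'a': 86, 'b': 38, 'c': 65}

{'a': 86, 'b': 38, 'c': 65}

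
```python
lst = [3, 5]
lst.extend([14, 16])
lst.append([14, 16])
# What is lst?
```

After line 1: lst = [3, 5]
After line 2 (extend unpacks [14, 16]): lst = [3, 5, 14, 16]
After line 3 (append adds [14, 16] as single element): lst = [3, 5, 14, 16, [14, 16]]

[3, 5, 14, 16, [14, 16]]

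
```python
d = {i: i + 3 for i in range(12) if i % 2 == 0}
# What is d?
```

{0: 3, 2: 5, 4: 7, 6: 9, 8: 11, 10: 13}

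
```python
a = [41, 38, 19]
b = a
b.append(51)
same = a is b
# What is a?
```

After line 1: a = [41, 38, 19]
After line 2 (b = a is an alias, same object): a = [41, 38, 19], b = [41, 38, 19]
After line 3 (b.append mutates the shared list): a = [41, 38, 19, 51], b = [41, 38, 19, 51]
After line 4 (same = a is b; same object -> True): same = True

[41, 38, 19, 51]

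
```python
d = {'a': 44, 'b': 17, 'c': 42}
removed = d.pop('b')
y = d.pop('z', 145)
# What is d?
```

After line 1: d = {'a': 44, 'b': 17, 'c': 42}
After line 2 (pop 'b' returns 17): d = {'a': 44, 'c': 42}, removed = 17
After line 3 (pop 'z' missing, returns default 145): d = {'a': 44, 'c': 42}, y = 145

{'a': 44, 'c': 42}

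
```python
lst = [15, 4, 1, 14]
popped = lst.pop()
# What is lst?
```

[15, 4, 1]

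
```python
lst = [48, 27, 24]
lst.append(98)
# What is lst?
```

[48, 27, 24, 98]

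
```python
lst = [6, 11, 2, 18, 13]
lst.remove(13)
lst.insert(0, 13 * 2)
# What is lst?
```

After line 1: lst = [6, 11, 2, 18, 13]
After line 2 (remove first 13): lst = [6, 11, 2, 18]
After line 3 (insert 26 at index 0): lst = [26, 6, 11, 2, 18]

[26, 6, 11, 2, 18]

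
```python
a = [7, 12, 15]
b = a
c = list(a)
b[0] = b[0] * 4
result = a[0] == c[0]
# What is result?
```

After line 1: a = [7, 12, 15]
After line 2 (b = a, alias): a = [7, 12, 15], b = [7, 12, 15]
After line 3 (c = list(a) is a copy, new object): c = [7, 12, 15]
After line 4 (b[0] = 7 * 4 = 28; mutates shared a/b): a = b = [28, 12, 15], c = [7, 12, 15]
After line 5 (a[0] = 28, c[0] = 7; result = False)

False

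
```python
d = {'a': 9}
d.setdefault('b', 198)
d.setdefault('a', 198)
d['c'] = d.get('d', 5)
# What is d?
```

After line 1: d = {'a': 9}
After line 2 (setdefault adds 'b'=198): d = {'a': 9, 'b': 198}
After line 3 (setdefault 'a' no-op, already exists): d = {'a': 9, 'b': 198}
After line 4 (get('d', 5) returns default since 'd' not in d): d = {'a': 9, 'b': 198, 'c': 5}

{'a': 9, 'b': 198, 'c': 5}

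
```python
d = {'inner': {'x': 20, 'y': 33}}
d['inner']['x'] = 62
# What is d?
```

After line 1: d = {'inner': {'x': 20, 'y': 33}}
After line 2 (inner x overwritten): d = {'inner': {'x': 62, 'y': 33}}

{'inner': {'x': 62, 'y': 33}}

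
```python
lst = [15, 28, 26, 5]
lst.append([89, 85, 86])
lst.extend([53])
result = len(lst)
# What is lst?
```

After line 1: lst = [15, 28, 26, 5]
After line 2 (append adds [89, 85, 86] as single element): lst = [15, 28, 26, 5, [89, 85, 86]]
After line 3 (extend unpacks [53], adds 53): lst = [15, 28, 26, 5, [89, 85, 86], 53]
After line 4: result = len(lst) = 6

[15, 28, 26, 5, [89, 85, 86], 53]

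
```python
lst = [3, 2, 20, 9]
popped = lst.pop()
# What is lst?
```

[3, 2, 20]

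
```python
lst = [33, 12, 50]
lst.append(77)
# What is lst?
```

[33, 12, 50, 77]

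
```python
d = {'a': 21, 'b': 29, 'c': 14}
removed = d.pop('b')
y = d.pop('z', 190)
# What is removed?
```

After line 1: d = {'a': 21, 'b': 29, 'c': 14}
After line 2 (pop 'b' returns 29): d = {'a': 21, 'c': 14}, removed = 29
After line 3 (pop 'z' missing, returns default 190): d = {'a': 21, 'c': 14}, y = 190

29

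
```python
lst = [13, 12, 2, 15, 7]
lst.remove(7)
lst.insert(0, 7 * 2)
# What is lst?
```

After line 1: lst = [13, 12, 2, 15, 7]
After line 2 (remove first 7): lst = [13, 12, 2, 15]
After line 3 (insert 14 at index 0): lst = [14, 13, 12, 2, 15]

[14, 13, 12, 2, 15]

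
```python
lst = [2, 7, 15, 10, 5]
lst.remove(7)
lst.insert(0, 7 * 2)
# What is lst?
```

After line 1: lst = [2, 7, 15, 10, 5]
After line 2 (remove first 7): lst = [2, 15, 10, 5]
After line 3 (insert 14 at index 0): lst = [14, 2, 15, 10, 5]

[14, 2, 15, 10, 5]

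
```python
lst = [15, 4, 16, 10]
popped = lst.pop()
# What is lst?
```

[15, 4, 16]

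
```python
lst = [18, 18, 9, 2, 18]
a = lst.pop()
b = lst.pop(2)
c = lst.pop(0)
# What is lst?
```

After line 1: lst = [18, 18, 9, 2, 18]
After line 2 (pop() -> a = 18): lst = [18, 18, 9, 2]
After line 3 (pop(2) -> b = 9): lst = [18, 18, 2]
After line 4 (pop(0) -> c = 18): lst = [18, 2]

[18, 2]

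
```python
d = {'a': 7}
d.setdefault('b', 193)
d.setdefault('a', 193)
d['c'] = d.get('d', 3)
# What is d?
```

After line 1: d = {'a': 7}
After line 2 (setdefault adds 'b'=193): d = {'a': 7, 'b': 193}
After line 3 (setdefault 'a' no-op, already exists): d = {'a': 7, 'b': 193}
After line 4 (get('d', 3) returns default since 'd' not in d): d = {'a': 7, 'b': 193, 'c': 3}

{'a': 7, 'b': 193, 'c': 3}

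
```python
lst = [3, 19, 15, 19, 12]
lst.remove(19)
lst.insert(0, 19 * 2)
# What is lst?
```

After line 1: lst = [3, 19, 15, 19, 12]
After line 2 (remove first 19): lst = [3, 15, 19, 12]
After line 3 (insert 38 at index 0): lst = [38, 3, 15, 19, 12]

[38, 3, 15, 19, 12]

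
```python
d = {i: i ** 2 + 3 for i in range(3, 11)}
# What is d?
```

{3: 12, 4: 19, 5: 28, 6: 39, 7: 52, 8: 67, 9: 84, 10: 103}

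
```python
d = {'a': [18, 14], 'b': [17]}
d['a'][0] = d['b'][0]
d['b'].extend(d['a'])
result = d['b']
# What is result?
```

After line 1: d = {'a': [18, 14], 'b': [17]}
After line 2 (a[0] = b[0] = 17): d = {'a': [17, 14], 'b': [17]}
After line 3 (b.extend(a) appends [17, 14]): d = {'a': [17, 14], 'b': [17, 17, 14]}
After line 4: result = d['b'] = [17, 17, 14]

[17, 17, 14]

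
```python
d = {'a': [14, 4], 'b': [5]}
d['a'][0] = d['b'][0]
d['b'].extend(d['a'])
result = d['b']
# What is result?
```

After line 1: d = {'a': [14, 4], 'b': [5]}
After line 2 (a[0] = b[0] = 5): d = {'a': [5, 4], 'b': [5]}
After line 3 (b.extend(a) appends [5, 4]): d = {'a': [5, 4], 'b': [5, 5, 4]}
After line 4: result = d['b'] = [5, 5, 4]

[5, 5, 4]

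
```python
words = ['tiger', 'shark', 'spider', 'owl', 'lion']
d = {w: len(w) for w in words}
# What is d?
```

{'tiger': 5, 'shark': 5, 'spider': 6, 'owl': 3, 'lion': 4}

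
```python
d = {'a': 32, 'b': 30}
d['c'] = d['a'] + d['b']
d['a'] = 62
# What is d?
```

After line 1: d = {'a': 32, 'b': 30}
After line 2 (d['c'] = 32 + 30): d = {'a': 32, 'b': 30, 'c': 62}
After line 3: d = {'a': 62, 'b': 30, 'c': 62}

{'a': 62, 'b': 30, 'c': 62}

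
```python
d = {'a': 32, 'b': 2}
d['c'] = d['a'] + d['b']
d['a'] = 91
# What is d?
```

After line 1: d = {'a': 32, 'b': 2}
After line 2 (d['c'] = 32 + 2): d = {'a': 32, 'b': 2, 'c': 34}
After line 3: d = {'a': 91, 'b': 2, 'c': 34}

{'a': 91, 'b': 2, 'c': 34}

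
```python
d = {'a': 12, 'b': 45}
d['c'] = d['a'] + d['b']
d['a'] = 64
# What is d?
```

After line 1: d = {'a': 12, 'b': 45}
After line 2 (d['c'] = 12 + 45): d = {'a': 12, 'b': 45, 'c': 57}
After line 3: d = {'a': 64, 'b': 45, 'c': 57}

{'a': 64, 'b': 45, 'c': 57}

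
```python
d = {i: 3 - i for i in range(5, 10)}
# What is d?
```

{5: -2, 6: -3, 7: -4, 8: -5, 9: -6}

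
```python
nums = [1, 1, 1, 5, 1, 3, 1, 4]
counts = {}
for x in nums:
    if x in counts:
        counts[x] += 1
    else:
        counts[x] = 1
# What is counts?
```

Initial: counts = {}, nums = [1, 1, 1, 5, 1, 3, 1, 4]
See 1: counts = {1: 1}
See 1: counts = {1: 2}
See 1: counts = {1: 3}
See 5: counts = {1: 3, 5: 1}
See 1: counts = {1: 4, 5: 1}
See 3: counts = {1: 4, 5: 1, 3: 1}
See 1: counts = {1: 5, 5: 1, 3: 1}
See 4: counts = {1: 5, 5: 1, 3: 1, 4: 1}

{1: 5, 5: 1, 3: 1, 4: 1}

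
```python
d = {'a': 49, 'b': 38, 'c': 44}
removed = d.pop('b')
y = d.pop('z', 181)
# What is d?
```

After line 1: d = {'a': 49, 'b': 38, 'c': 44}
After line 2 (pop 'b' returns 38): d = {'a': 49, 'c': 44}, removed = 38
After line 3 (pop 'z' missing, returns default 181): d = {'a': 49, 'c': 44}, y = 181

{'a': 49, 'c': 44}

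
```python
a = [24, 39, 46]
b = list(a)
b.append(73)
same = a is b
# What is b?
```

After line 1: a = [24, 39, 46]
After line 2 (b = list(a) is a shallow copy, new object): a = [24, 39, 46], b = [24, 39, 46]
After line 3 (append only mutates b): a = [24, 39, 46], b = [24, 39, 46, 73]
After line 4 (same = a is b; different objects -> False): same = False

[24, 39, 46, 73]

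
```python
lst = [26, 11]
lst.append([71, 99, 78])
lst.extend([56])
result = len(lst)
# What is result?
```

After line 1: lst = [26, 11]
After line 2 (append adds [71, 99, 78] as single element): lst = [26, 11, [71, 99, 78]]
After line 3 (extend unpacks [56], adds 56): lst = [26, 11, [71, 99, 78], 56]
After line 4: result = len(lst) = 4

4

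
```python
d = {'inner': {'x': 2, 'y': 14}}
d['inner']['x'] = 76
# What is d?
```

After line 1: d = {'inner': {'x': 2, 'y': 14}}
After line 2 (inner x overwritten): d = {'inner': {'x': 76, 'y': 14}}

{'inner': {'x': 76, 'y': 14}}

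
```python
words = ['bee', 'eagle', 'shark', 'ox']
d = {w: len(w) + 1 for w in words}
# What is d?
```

{'bee': 4, 'eagle': 6, 'shark': 6, 'ox': 3}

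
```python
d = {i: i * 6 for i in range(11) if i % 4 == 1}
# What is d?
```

{1: 6, 5: 30, 9: 54}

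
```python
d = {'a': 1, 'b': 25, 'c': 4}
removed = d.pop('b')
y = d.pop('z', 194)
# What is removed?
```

After line 1: d = {'a': 1, 'b': 25, 'c': 4}
After line 2 (pop 'b' returns 25): d = {'a': 1, 'c': 4}, removed = 25
After line 3 (pop 'z' missing, returns default 194): d = {'a': 1, 'c': 4}, y = 194

25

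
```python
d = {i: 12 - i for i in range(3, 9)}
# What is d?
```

{3: 9, 4: 8, 5: 7, 6: 6, 7: 5, 8: 4}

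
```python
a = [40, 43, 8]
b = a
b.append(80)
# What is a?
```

After line 1: a = [40, 43, 8]
After line 2 (b = a is an alias, same object): a = [40, 43, 8], b = [40, 43, 8]
After line 3 (b.append mutates the shared list): a = [40, 43, 8, 80], b = [40, 43, 8, 80]

[40, 43, 8, 80]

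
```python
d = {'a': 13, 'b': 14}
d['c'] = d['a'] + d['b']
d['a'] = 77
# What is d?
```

After line 1: d = {'a': 13, 'b': 14}
After line 2 (d['c'] = 13 + 14): d = {'a': 13, 'b': 14, 'c': 27}
After line 3: d = {'a': 77, 'b': 14, 'c': 27}

{'a': 77, 'b': 14, 'c': 27}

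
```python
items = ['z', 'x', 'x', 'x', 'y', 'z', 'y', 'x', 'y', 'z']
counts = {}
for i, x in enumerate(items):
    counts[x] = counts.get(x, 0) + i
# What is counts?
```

Initial: counts = {}, items = ['z', 'x', 'x', 'x', 'y', 'z', 'y', 'x', 'y', 'z']
i=0, x='z': counts = {'z': 0}
i=1, x='x': counts = {'z': 0, 'x': 1}
i=2, x='x': counts = {'z': 0, 'x': 3}
i=3, x='x': counts = {'z': 0, 'x': 6}
i=4, x='y': counts = {'z': 0, 'x': 6, 'y': 4}
i=5, x='z': counts = {'z': 5, 'x': 6, 'y': 4}
i=6, x='y': counts = {'z': 5, 'x': 6, 'y': 10}
i=7, x='x': counts = {'z': 5, 'x': 13, 'y': 10}
i=8, x='y': counts = {'z': 5, 'x': 13, 'y': 18}
i=9, x='z': counts = {'z': 14, 'x': 13, 'y': 18}

{'z': 14, 'x': 13, 'y': 18}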